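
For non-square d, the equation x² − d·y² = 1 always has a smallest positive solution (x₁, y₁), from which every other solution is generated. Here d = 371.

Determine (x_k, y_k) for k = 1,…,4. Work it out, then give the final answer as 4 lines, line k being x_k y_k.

1695 88
5746049 298320
19479104415 1011304712
66034158220801 3428322675360

√371 → a₀=19, period (3,1,4,1,3,38); ℓ=6 even so k=5
a_0=19:  p_0=19·1+0=19,  q_0=19·0+1=1
a_1=3:  p_1=3·19+1=58,  q_1=3·1+0=3
a_2=1:  p_2=1·58+19=77,  q_2=1·3+1=4
a_3=4:  p_3=4·77+58=366,  q_3=4·4+3=19
a_4=1:  p_4=1·366+77=443,  q_4=1·19+4=23
a_5=3:  p_5=3·443+366=1695,  q_5=3·23+19=88
→ (1695, 88).  Check: 1695²=2873025, 371·88²=2873024, difference 1.
k=2:  x_2 = 1695·1695+371·88·88 = 5746049,  y_2 = 1695·88+88·1695 = 298320
k=3:  x_3 = 1695·5746049+371·88·298320 = 19479104415,  y_3 = 1695·298320+88·5746049 = 1011304712
k=4:  x_4 = 1695·19479104415+371·88·1011304712 = 66034158220801,  y_4 = 1695·1011304712+88·19479104415 = 3428322675360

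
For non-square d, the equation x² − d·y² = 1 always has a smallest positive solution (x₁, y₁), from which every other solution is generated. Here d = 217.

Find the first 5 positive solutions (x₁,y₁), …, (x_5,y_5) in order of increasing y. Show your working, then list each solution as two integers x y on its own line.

3844063 260952
29553640695937 2006231855952
227212113429087499999 15424163293772565000
1746835356769087211376615937 118582910847096488831334048
13429890324095468173938627689764063 911680360039229116129595136549048

√217 = [14; 1,2,1,2,1,…,2,1,28, …], period ℓ=16 (even) → k=15
step 0: (14, 1)  from 14·(1,0) + (0,1)
step 1: (15, 1)  from 1·(14,1) + (1,0)
step 2: (44, 3)  from 2·(15,1) + (14,1)
step 3: (59, 4)  from 1·(44,3) + (15,1)
step 4: (162, 11)  from 2·(59,4) + (44,3)
step 5: (221, 15)  from 1·(162,11) + (59,4)
step 6: (383, 26)  from 1·(221,15) + (162,11)
step 7: (3668, 249)  from 9·(383,26) + (221,15)
step 8: (15055, 1022)  from 4·(3668,249) + (383,26)
step 9: (139163, 9447)  from 9·(15055,1022) + (3668,249)
step 10: (154218, 10469)  from 1·(139163,9447) + (15055,1022)
step 11: (293381, 19916)  from 1·(154218,10469) + (139163,9447)
step 12: (740980, 50301)  from 2·(293381,19916) + (154218,10469)
step 13: (1034361, 70217)  from 1·(740980,50301) + (293381,19916)
step 14: (2809702, 190735)  from 2·(1034361,70217) + (740980,50301)
step 15: (3844063, 260952)  from 1·(2809702,190735) + (1034361,70217)
fundamental: x₁=3844063, y₁=260952  (since 14776820347969 − 217·68095946304 = 1)
(x_2, y_2) = (3844063·3844063 + 217·260952·260952, 3844063·260952 + 260952·3844063) = (29553640695937, 2006231855952)
(x_3, y_3) = (3844063·29553640695937 + 217·260952·2006231855952, 3844063·2006231855952 + 260952·29553640695937) = (227212113429087499999, 15424163293772565000)
(x_4, y_4) = (3844063·227212113429087499999 + 217·260952·15424163293772565000, 3844063·15424163293772565000 + 260952·227212113429087499999) = (1746835356769087211376615937, 118582910847096488831334048)
(x_5, y_5) = (3844063·1746835356769087211376615937 + 217·260952·118582910847096488831334048, 3844063·118582910847096488831334048 + 260952·1746835356769087211376615937) = (13429890324095468173938627689764063, 911680360039229116129595136549048)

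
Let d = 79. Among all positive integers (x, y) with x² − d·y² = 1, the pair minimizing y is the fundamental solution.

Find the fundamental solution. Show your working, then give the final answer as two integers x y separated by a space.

d=79: √d = [8; 1,7,1,16] (ℓ=4, even), read p_3/q_3
i=0: a=8 ⇒ p=8, q=1
i=1: a=1 ⇒ p=9, q=1
i=2: a=7 ⇒ p=71, q=8
i=3: a=1 ⇒ p=80, q=9
fundamental: x₁=80, y₁=9  (since 6400 − 79·81 = 1)

80 9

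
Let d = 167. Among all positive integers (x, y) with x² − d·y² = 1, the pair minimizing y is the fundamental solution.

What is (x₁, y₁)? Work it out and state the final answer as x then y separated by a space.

√167 = [12; 1,11,1,24, …], period ℓ=4 (even) → k=3
step 0: (12, 1)  from 12·(1,0) + (0,1)
step 1: (13, 1)  from 1·(12,1) + (1,0)
step 2: (155, 12)  from 11·(13,1) + (12,1)
step 3: (168, 13)  from 1·(155,12) + (13,1)
fundamental: x₁=168, y₁=13  (since 28224 − 167·169 = 1)

168 13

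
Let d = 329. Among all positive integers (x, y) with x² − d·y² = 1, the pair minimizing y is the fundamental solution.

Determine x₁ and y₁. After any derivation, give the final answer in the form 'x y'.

2376415 131016

√329 → a₀=18, period (7,4,2,1,1,4,1,1,2,4,7,36); ℓ=12 even so k=11
i=0: a=18 ⇒ p=18, q=1
…
i=2: a=4 ⇒ p=526, q=29
…
i=6: a=4 ⇒ p=13241, q=730
…
i=8: a=1 ⇒ p=29366, q=1619
i=9: a=2 ⇒ p=74857, q=4127
i=10: a=4 ⇒ p=328794, q=18127
i=11: a=7 ⇒ p=2376415, q=131016
(x₁, y₁) = (2376415, 131016);  2376415² − 329·131016² = 1 ✓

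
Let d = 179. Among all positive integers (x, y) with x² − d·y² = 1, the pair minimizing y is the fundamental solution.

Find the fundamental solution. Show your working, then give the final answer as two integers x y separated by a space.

√179 = [13; 2,1,1,1,3,…,1,2,26, …], period ℓ=14 (even) → k=13
i=0: a=13 ⇒ p=13, q=1
i=1: a=2 ⇒ p=27, q=2
…
i=4: a=1 ⇒ p=107, q=8
…
i=8: a=5 ⇒ p=137042, q=10243
i=9: a=3 ⇒ p=438125, q=32747
i=10: a=1 ⇒ p=575167, q=42990
…
i=12: a=1 ⇒ p=1588459, q=118727
i=13: a=2 ⇒ p=4190210, q=313191
→ (4190210, 313191).  Check: 4190210²=17557859844100, 179·313191²=17557859844099, difference 1.

4190210 313191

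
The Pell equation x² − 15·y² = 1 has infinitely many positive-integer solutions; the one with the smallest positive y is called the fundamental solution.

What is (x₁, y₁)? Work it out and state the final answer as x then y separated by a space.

4 1

d=15: √d = [3; 1,6] (ℓ=2, even), read p_1/q_1
step 0: (3, 1)  from 3·(1,0) + (0,1)
step 1: (4, 1)  from 1·(3,1) + (1,0)
fundamental: x₁=4, y₁=1  (since 16 − 15·1 = 1)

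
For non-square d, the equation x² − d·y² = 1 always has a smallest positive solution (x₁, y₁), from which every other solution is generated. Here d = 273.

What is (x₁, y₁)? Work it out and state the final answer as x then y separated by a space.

√273 → a₀=16, period (1,1,10,1,1,32); ℓ=6 even so k=5
i=0: a=16 ⇒ p=16, q=1
i=1: a=1 ⇒ p=17, q=1
i=2: a=1 ⇒ p=33, q=2
…
i=4: a=1 ⇒ p=380, q=23
i=5: a=1 ⇒ p=727, q=44
(x₁, y₁) = (727, 44);  727² − 273·44² = 1 ✓

727 44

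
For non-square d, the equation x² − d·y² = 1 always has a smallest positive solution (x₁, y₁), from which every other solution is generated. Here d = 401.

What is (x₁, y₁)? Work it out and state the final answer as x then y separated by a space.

[20; 40] for √401; ℓ=1 ⇒ convergent index 1
a_0=20:  p_0=20·1+0=20,  q_0=20·0+1=1
a_1=40:  p_1=40·20+1=801,  q_1=40·1+0=40
fundamental: x₁=801, y₁=40  (since 641601 − 401·1600 = 1)

801 40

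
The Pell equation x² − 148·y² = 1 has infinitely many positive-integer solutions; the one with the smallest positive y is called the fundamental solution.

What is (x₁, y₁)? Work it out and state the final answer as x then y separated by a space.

73 6

[12; 6,24] for √148; ℓ=2 ⇒ convergent index 1
i=0: a=12 ⇒ p=12, q=1
i=1: a=6 ⇒ p=73, q=6
(x₁, y₁) = (73, 6);  73² − 148·6² = 1 ✓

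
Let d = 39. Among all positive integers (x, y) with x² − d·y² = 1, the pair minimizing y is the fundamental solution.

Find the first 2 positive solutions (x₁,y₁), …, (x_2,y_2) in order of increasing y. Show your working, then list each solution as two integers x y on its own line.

d=39: √d = [6; 4,12] (ℓ=2, even), read p_1/q_1
step 0: (6, 1)  from 6·(1,0) + (0,1)
step 1: (25, 4)  from 4·(6,1) + (1,0)
fundamental: x₁=25, y₁=4  (since 625 − 39·16 = 1)
k=2:  x_2 = 25·25+39·4·4 = 1249,  y_2 = 25·4+4·25 = 200

25 4
1249 200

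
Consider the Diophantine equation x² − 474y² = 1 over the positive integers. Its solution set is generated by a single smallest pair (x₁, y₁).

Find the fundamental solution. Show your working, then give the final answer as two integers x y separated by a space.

√474 = [21; 1,3,2,1,1,…,3,1,42, …], period ℓ=14 (even) → k=13
step 0: (21, 1)  from 21·(1,0) + (0,1)
step 1: (22, 1)  from 1·(21,1) + (1,0)
…
step 4: (283, 13)  from 1·(196,9) + (87,4)
…
step 6: (762, 35)  from 1·(479,22) + (283,13)
step 7: (5051, 232)  from 6·(762,35) + (479,22)
…
step 9: (10864, 499)  from 1·(5813,267) + (5051,232)
…
step 11: (44218, 2031)  from 2·(16677,766) + (10864,499)
step 12: (149331, 6859)  from 3·(44218,2031) + (16677,766)
step 13: (193549, 8890)  from 1·(149331,6859) + (44218,2031)
fundamental: x₁=193549, y₁=8890  (since 37461215401 − 474·79032100 = 1)

193549 8890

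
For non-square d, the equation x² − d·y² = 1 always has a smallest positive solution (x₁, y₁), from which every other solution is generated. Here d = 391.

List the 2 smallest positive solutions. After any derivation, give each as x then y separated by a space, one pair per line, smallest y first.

[19; 1,3,2,2,1,…,3,1,38] for √391; ℓ=16 ⇒ convergent index 15
k=0  a_k=19  p_k/q_k = 19/1
…
k=3  a_k=2  p_k/q_k = 178/9
…
k=5  a_k=1  p_k/q_k = 613/31
…
k=10  a_k=1  p_k/q_k = 160266/8105
…
k=14  a_k=3  p_k/q_k = 5678083/287153
k=15  a_k=1  p_k/q_k = 7338680/371133
(x₁, y₁) = (7338680, 371133);  7338680² − 391·371133² = 1 ✓
k=2:  x_2 = 7338680·7338680+391·371133·371133 = 107712448284799,  y_2 = 7338680·371133+371133·7338680 = 5447252648880

7338680 371133
107712448284799 5447252648880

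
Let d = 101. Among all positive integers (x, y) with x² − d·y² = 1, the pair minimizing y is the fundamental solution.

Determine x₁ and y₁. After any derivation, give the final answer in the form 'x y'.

d=101: √d = [10; 20] (ℓ=1, odd), read p_1/q_1
step 0: (10, 1)  from 10·(1,0) + (0,1)
step 1: (201, 20)  from 20·(10,1) + (1,0)
→ (201, 20).  Check: 201²=40401, 101·20²=40400, difference 1.

201 20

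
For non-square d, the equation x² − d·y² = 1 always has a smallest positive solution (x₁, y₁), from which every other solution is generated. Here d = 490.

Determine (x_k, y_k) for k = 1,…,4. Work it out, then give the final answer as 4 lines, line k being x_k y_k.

1039681 46968
2161873163521 97663474416
4495316905044313921 203077717488555624
9347391150304592810234881 422272088792340335957472

d=490: √d = [22; 7,2,1,4,4,4,1,2,7,44] (ℓ=10, even), read p_9/q_9
k=0  a_k=22  p_k/q_k = 22/1
…
k=2  a_k=2  p_k/q_k = 332/15
k=3  a_k=1  p_k/q_k = 487/22
k=4  a_k=4  p_k/q_k = 2280/103
…
k=6  a_k=4  p_k/q_k = 40708/1839
…
k=8  a_k=2  p_k/q_k = 141338/6385
k=9  a_k=7  p_k/q_k = 1039681/46968
(x₁, y₁) = (1039681, 46968);  1039681² − 490·46968² = 1 ✓
(1039681+46968√490)^2 = 2161873163521 + 97663474416√490
(1039681+46968√490)^3 = 4495316905044313921 + 203077717488555624√490
(1039681+46968√490)^4 = 9347391150304592810234881 + 422272088792340335957472√490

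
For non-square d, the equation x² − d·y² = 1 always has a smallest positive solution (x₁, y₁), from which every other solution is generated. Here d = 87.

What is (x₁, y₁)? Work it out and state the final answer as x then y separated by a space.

28 3

d=87: √d = [9; 3,18] (ℓ=2, even), read p_1/q_1
a_0=9:  p_0=9·1+0=9,  q_0=9·0+1=1
a_1=3:  p_1=3·9+1=28,  q_1=3·1+0=3
fundamental: x₁=28, y₁=3  (since 784 − 87·9 = 1)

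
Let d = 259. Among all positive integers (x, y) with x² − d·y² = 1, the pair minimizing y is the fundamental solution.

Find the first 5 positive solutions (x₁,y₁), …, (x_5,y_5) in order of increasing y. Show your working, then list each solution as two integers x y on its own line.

847225 52644
1435580401249 89202625800
2432519210895520825 151149389286757356
4121782176900479681520001 256115082676856799248400
6984153809646585277140670173625 433974201841648854097164622644

[16; 10,1,2,3,4,3,2,1,10,32] for √259; ℓ=10 ⇒ convergent index 9
i=0: a=16 ⇒ p=16, q=1
i=1: a=10 ⇒ p=161, q=10
…
i=4: a=3 ⇒ p=1722, q=107
…
i=6: a=3 ⇒ p=23931, q=1487
i=7: a=2 ⇒ p=55265, q=3434
i=8: a=1 ⇒ p=79196, q=4921
i=9: a=10 ⇒ p=847225, q=52644
→ (847225, 52644).  Check: 847225²=717790200625, 259·52644²=717790200624, difference 1.
n=2: (847225,52644)∘(847225,52644) = (847225·847225+259·52644·52644, 847225·52644+52644·847225) = (1435580401249,89202625800)
n=3: (1435580401249,89202625800)∘(847225,52644) = (847225·1435580401249+259·52644·89202625800, 847225·89202625800+52644·1435580401249) = (2432519210895520825,151149389286757356)
n=4: (2432519210895520825,151149389286757356)∘(847225,52644) = (847225·2432519210895520825+259·52644·151149389286757356, 847225·151149389286757356+52644·2432519210895520825) = (4121782176900479681520001,256115082676856799248400)
n=5: (4121782176900479681520001,256115082676856799248400)∘(847225,52644) = (847225·4121782176900479681520001+259·52644·256115082676856799248400, 847225·256115082676856799248400+52644·4121782176900479681520001) = (6984153809646585277140670173625,433974201841648854097164622644)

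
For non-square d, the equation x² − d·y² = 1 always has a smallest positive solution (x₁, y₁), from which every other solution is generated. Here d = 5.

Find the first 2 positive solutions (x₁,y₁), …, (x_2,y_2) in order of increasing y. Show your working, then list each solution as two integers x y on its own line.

9 4
161 72

d=5: √d = [2; 4] (ℓ=1, odd), read p_1/q_1
step 0: (2, 1)  from 2·(1,0) + (0,1)
step 1: (9, 4)  from 4·(2,1) + (1,0)
(x₁, y₁) = (9, 4);  9² − 5·4² = 1 ✓
(x_2, y_2) = (9·9 + 5·4·4, 9·4 + 4·9) = (161, 72)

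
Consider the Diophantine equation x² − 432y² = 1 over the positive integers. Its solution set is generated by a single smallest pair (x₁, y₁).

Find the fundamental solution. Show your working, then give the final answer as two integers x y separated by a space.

d=432: √d = [20; 1,3,1,1,1,3,1,40] (ℓ=8, even), read p_7/q_7
a_0=20:  p_0=20·1+0=20,  q_0=20·0+1=1
a_1=1:  p_1=1·20+1=21,  q_1=1·1+0=1
…
a_6=3:  p_6=3·291+187=1060,  q_6=3·14+9=51
a_7=1:  p_7=1·1060+291=1351,  q_7=1·51+14=65
(x₁, y₁) = (1351, 65);  1351² − 432·65² = 1 ✓

1351 65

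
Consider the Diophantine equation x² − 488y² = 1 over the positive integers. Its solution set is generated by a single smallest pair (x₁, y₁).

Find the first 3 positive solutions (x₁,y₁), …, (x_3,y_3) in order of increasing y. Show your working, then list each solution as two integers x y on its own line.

√488 = [22; 11,44, …], period ℓ=2 (even) → k=1
i=0: a=22 ⇒ p=22, q=1
i=1: a=11 ⇒ p=243, q=11
→ (243, 11).  Check: 243²=59049, 488·11²=59048, difference 1.
(243+11√488)^2 = 118097 + 5346√488
(243+11√488)^3 = 57394899 + 2598145√488

243 11
118097 5346
57394899 2598145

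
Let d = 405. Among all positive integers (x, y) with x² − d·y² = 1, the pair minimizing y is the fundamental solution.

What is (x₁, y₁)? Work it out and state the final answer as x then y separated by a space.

161 8

[20; 8,40] for √405; ℓ=2 ⇒ convergent index 1
i=0: a=20 ⇒ p=20, q=1
i=1: a=8 ⇒ p=161, q=8
→ (161, 8).  Check: 161²=25921, 405·8²=25920, difference 1.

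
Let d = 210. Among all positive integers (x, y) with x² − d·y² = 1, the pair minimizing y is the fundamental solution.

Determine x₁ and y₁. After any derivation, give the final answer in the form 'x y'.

√210 → a₀=14, period (2,28); ℓ=2 even so k=1
k=0  a_k=14  p_k/q_k = 14/1
k=1  a_k=2  p_k/q_k = 29/2
(x₁, y₁) = (29, 2);  29² − 210·2² = 1 ✓

29 2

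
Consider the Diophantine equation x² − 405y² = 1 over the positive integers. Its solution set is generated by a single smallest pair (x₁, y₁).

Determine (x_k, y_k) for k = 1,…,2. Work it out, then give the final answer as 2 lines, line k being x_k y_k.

161 8
51841 2576

d=405: √d = [20; 8,40] (ℓ=2, even), read p_1/q_1
a_0=20:  p_0=20·1+0=20,  q_0=20·0+1=1
a_1=8:  p_1=8·20+1=161,  q_1=8·1+0=8
→ (161, 8).  Check: 161²=25921, 405·8²=25920, difference 1.
(x_2, y_2) = (161·161 + 405·8·8, 161·8 + 8·161) = (51841, 2576)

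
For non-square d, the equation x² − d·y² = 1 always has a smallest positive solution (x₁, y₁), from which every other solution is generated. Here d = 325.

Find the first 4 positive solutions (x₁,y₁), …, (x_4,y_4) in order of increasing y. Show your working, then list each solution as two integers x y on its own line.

649 36
842401 46728
1093435849 60652908
1419278889601 78727427856

[18; 36] for √325; ℓ=1 ⇒ convergent index 1
a_0=18:  p_0=18·1+0=18,  q_0=18·0+1=1
a_1=36:  p_1=36·18+1=649,  q_1=36·1+0=36
fundamental: x₁=649, y₁=36  (since 421201 − 325·1296 = 1)
(x_2, y_2) = (649·649 + 325·36·36, 649·36 + 36·649) = (842401, 46728)
(x_3, y_3) = (649·842401 + 325·36·46728, 649·46728 + 36·842401) = (1093435849, 60652908)
(x_4, y_4) = (649·1093435849 + 325·36·60652908, 649·60652908 + 36·1093435849) = (1419278889601, 78727427856)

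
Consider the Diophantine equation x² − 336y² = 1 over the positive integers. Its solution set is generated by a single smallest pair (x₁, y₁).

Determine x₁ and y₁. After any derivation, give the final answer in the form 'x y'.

√336 → a₀=18, period (3,36); ℓ=2 even so k=1
k=0  a_k=18  p_k/q_k = 18/1
k=1  a_k=3  p_k/q_k = 55/3
fundamental: x₁=55, y₁=3  (since 3025 − 336·9 = 1)

55 3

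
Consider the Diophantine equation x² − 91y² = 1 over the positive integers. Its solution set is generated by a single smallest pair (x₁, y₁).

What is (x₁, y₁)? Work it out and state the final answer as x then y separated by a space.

√91 = [9; 1,1,5,1,5,1,1,18, …], period ℓ=8 (even) → k=7
step 0: (9, 1)  from 9·(1,0) + (0,1)
…
step 2: (19, 2)  from 1·(10,1) + (9,1)
step 3: (105, 11)  from 5·(19,2) + (10,1)
step 4: (124, 13)  from 1·(105,11) + (19,2)
step 5: (725, 76)  from 5·(124,13) + (105,11)
step 6: (849, 89)  from 1·(725,76) + (124,13)
step 7: (1574, 165)  from 1·(849,89) + (725,76)
fundamental: x₁=1574, y₁=165  (since 2477476 − 91·27225 = 1)

1574 165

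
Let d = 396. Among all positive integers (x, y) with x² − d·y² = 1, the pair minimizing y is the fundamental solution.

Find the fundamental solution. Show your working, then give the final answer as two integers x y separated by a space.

√396 → a₀=19, period (1,8,1,38); ℓ=4 even so k=3
step 0: (19, 1)  from 19·(1,0) + (0,1)
step 1: (20, 1)  from 1·(19,1) + (1,0)
step 2: (179, 9)  from 8·(20,1) + (19,1)
step 3: (199, 10)  from 1·(179,9) + (20,1)
(x₁, y₁) = (199, 10);  199² − 396·10² = 1 ✓

199 10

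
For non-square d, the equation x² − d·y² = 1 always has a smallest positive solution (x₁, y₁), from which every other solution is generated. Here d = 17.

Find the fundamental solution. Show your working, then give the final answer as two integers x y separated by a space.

√17 → a₀=4, period (8); ℓ=1 odd so k=1
step 0: (4, 1)  from 4·(1,0) + (0,1)
step 1: (33, 8)  from 8·(4,1) + (1,0)
(x₁, y₁) = (33, 8);  33² − 17·8² = 1 ✓

33 8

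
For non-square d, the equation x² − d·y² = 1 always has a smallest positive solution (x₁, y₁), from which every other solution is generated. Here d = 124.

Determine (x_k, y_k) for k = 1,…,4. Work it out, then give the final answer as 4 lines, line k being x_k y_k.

d=124: √d = [11; 7,2,1,1,1,…,2,7,22] (ℓ=16, even), read p_15/q_15
k=0  a_k=11  p_k/q_k = 11/1
k=1  a_k=7  p_k/q_k = 78/7
k=2  a_k=2  p_k/q_k = 167/15
k=3  a_k=1  p_k/q_k = 245/22
…
k=5  a_k=1  p_k/q_k = 657/59
k=6  a_k=3  p_k/q_k = 2383/214
k=7  a_k=1  p_k/q_k = 3040/273
k=8  a_k=4  p_k/q_k = 14543/1306
k=9  a_k=1  p_k/q_k = 17583/1579
…
k=11  a_k=1  p_k/q_k = 84875/7622
k=12  a_k=1  p_k/q_k = 152167/13665
…
k=14  a_k=2  p_k/q_k = 626251/56239
k=15  a_k=7  p_k/q_k = 4620799/414960
(x₁, y₁) = (4620799, 414960);  4620799² − 124·414960² = 1 ✓
n=2: (4620799,414960)∘(4620799,414960) = (4620799·4620799+124·414960·414960, 4620799·414960+414960·4620799) = (42703566796801,3834893506080)
n=3: (42703566796801,3834893506080)∘(4620799,414960) = (4620799·42703566796801+124·414960·3834893506080, 4620799·3834893506080+414960·42703566796801) = (394649197502177907199,35440544156001500880)
n=4: (394649197502177907199,35440544156001500880)∘(4620799,414960) = (4620799·394649197502177907199+124·414960·35440544156001500880, 4620799·35440544156001500880+414960·394649197502177907199) = (3647189234337689639247667201,327527261991011323636100160)

4620799 414960
42703566796801 3834893506080
394649197502177907199 35440544156001500880
3647189234337689639247667201 327527261991011323636100160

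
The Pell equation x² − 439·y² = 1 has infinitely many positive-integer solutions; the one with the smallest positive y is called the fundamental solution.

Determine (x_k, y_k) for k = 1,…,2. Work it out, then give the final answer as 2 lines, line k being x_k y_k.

[20; 1,19,1,40] for √439; ℓ=4 ⇒ convergent index 3
a_0=20:  p_0=20·1+0=20,  q_0=20·0+1=1
a_1=1:  p_1=1·20+1=21,  q_1=1·1+0=1
a_2=19:  p_2=19·21+20=419,  q_2=19·1+1=20
a_3=1:  p_3=1·419+21=440,  q_3=1·20+1=21
(x₁, y₁) = (440, 21);  440² − 439·21² = 1 ✓
(x_2, y_2) = (440·440 + 439·21·21, 440·21 + 21·440) = (387199, 18480)

440 21
387199 18480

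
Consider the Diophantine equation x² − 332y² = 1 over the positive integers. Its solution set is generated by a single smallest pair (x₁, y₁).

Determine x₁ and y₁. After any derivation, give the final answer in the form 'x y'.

√332 = [18; 4,1,1,8,1,1,4,36, …], period ℓ=8 (even) → k=7
k=0  a_k=18  p_k/q_k = 18/1
k=1  a_k=4  p_k/q_k = 73/4
k=2  a_k=1  p_k/q_k = 91/5
k=3  a_k=1  p_k/q_k = 164/9
k=4  a_k=8  p_k/q_k = 1403/77
k=5  a_k=1  p_k/q_k = 1567/86
k=6  a_k=1  p_k/q_k = 2970/163
k=7  a_k=4  p_k/q_k = 13447/738
fundamental: x₁=13447, y₁=738  (since 180821809 − 332·544644 = 1)

13447 738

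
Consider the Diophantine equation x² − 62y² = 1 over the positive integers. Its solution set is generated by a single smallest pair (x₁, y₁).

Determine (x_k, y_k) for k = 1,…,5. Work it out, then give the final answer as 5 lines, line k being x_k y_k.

63 8
7937 1008
999999 127000
125991937 16000992
15873984063 2015997992

[7; 1,6,1,14] for √62; ℓ=4 ⇒ convergent index 3
step 0: (7, 1)  from 7·(1,0) + (0,1)
step 1: (8, 1)  from 1·(7,1) + (1,0)
step 2: (55, 7)  from 6·(8,1) + (7,1)
step 3: (63, 8)  from 1·(55,7) + (8,1)
(x₁, y₁) = (63, 8);  63² − 62·8² = 1 ✓
n=2: (63,8)∘(63,8) = (63·63+62·8·8, 63·8+8·63) = (7937,1008)
n=3: (7937,1008)∘(63,8) = (63·7937+62·8·1008, 63·1008+8·7937) = (999999,127000)
n=4: (999999,127000)∘(63,8) = (63·999999+62·8·127000, 63·127000+8·999999) = (125991937,16000992)
n=5: (125991937,16000992)∘(63,8) = (63·125991937+62·8·16000992, 63·16000992+8·125991937) = (15873984063,2015997992)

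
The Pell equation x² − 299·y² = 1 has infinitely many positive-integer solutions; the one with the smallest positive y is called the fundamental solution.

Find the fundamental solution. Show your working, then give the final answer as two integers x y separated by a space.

[17; 3,2,3,34] for √299; ℓ=4 ⇒ convergent index 3
step 0: (17, 1)  from 17·(1,0) + (0,1)
…
step 2: (121, 7)  from 2·(52,3) + (17,1)
step 3: (415, 24)  from 3·(121,7) + (52,3)
→ (415, 24).  Check: 415²=172225, 299·24²=172224, difference 1.

415 24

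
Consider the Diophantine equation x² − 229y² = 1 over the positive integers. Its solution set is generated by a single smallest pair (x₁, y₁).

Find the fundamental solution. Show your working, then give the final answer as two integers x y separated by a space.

√229 → a₀=15, period (7,1,1,7,30); ℓ=5 odd so k=9
a_0=15:  p_0=15·1+0=15,  q_0=15·0+1=1
a_1=7:  p_1=7·15+1=106,  q_1=7·1+0=7
a_2=1:  p_2=1·106+15=121,  q_2=1·7+1=8
…
a_4=7:  p_4=7·227+121=1710,  q_4=7·15+8=113
a_5=30:  p_5=30·1710+227=51527,  q_5=30·113+15=3405
…
a_7=1:  p_7=1·362399+51527=413926,  q_7=1·23948+3405=27353
a_8=1:  p_8=1·413926+362399=776325,  q_8=1·27353+23948=51301
a_9=7:  p_9=7·776325+413926=5848201,  q_9=7·51301+27353=386460
fundamental: x₁=5848201, y₁=386460  (since 34201454936401 − 229·149351331600 = 1)

5848201 386460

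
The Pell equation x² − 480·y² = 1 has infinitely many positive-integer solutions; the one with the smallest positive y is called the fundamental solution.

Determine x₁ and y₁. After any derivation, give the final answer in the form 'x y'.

241 11

√480 = [21; 1,9,1,42, …], period ℓ=4 (even) → k=3
k=0  a_k=21  p_k/q_k = 21/1
k=1  a_k=1  p_k/q_k = 22/1
k=2  a_k=9  p_k/q_k = 219/10
k=3  a_k=1  p_k/q_k = 241/11
(x₁, y₁) = (241, 11);  241² − 480·11² = 1 ✓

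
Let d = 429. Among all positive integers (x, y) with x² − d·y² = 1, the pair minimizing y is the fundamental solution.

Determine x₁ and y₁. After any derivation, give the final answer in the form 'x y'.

d=429: √d = [20; 1,2,2,9,1,12,1,9,2,2,1,40] (ℓ=12, even), read p_11/q_11
a_0=20:  p_0=20·1+0=20,  q_0=20·0+1=1
…
a_2=2:  p_2=2·21+20=62,  q_2=2·1+1=3
…
a_4=9:  p_4=9·145+62=1367,  q_4=9·7+3=66
…
a_6=12:  p_6=12·1512+1367=19511,  q_6=12·73+66=942
a_7=1:  p_7=1·19511+1512=21023,  q_7=1·942+73=1015
a_8=9:  p_8=9·21023+19511=208718,  q_8=9·1015+942=10077
…
a_10=2:  p_10=2·438459+208718=1085636,  q_10=2·21169+10077=52415
a_11=1:  p_11=1·1085636+438459=1524095,  q_11=1·52415+21169=73584
fundamental: x₁=1524095, y₁=73584  (since 2322865569025 − 429·5414605056 = 1)

1524095 73584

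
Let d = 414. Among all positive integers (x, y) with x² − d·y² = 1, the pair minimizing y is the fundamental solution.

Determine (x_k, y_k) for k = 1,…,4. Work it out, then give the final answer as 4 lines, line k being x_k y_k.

24335 1196
1184384449 58209320
57643991108495 2833047603204
2805533046066067201 137884426789729360

√414 = [20; 2,1,7,2,7,1,2,40, …], period ℓ=8 (even) → k=7
i=0: a=20 ⇒ p=20, q=1
…
i=6: a=1 ⇒ p=8444, q=415
i=7: a=2 ⇒ p=24335, q=1196
fundamental: x₁=24335, y₁=1196  (since 592192225 − 414·1430416 = 1)
(x_2, y_2) = (24335·24335 + 414·1196·1196, 24335·1196 + 1196·24335) = (1184384449, 58209320)
(x_3, y_3) = (24335·1184384449 + 414·1196·58209320, 24335·58209320 + 1196·1184384449) = (57643991108495, 2833047603204)
(x_4, y_4) = (24335·57643991108495 + 414·1196·2833047603204, 24335·2833047603204 + 1196·57643991108495) = (2805533046066067201, 137884426789729360)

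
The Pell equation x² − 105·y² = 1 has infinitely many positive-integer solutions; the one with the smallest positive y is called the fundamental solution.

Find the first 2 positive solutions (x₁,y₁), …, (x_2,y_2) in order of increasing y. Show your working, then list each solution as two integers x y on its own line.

√105 = [10; 4,20, …], period ℓ=2 (even) → k=1
i=0: a=10 ⇒ p=10, q=1
i=1: a=4 ⇒ p=41, q=4
→ (41, 4).  Check: 41²=1681, 105·4²=1680, difference 1.
k=2:  x_2 = 41·41+105·4·4 = 3361,  y_2 = 41·4+4·41 = 328

41 4
3361 328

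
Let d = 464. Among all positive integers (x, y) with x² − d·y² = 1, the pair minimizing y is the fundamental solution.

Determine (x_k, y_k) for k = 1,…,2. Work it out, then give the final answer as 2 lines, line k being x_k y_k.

√464 = [21; 1,1,5,1,1,1,5,1,1,42, …], period ℓ=10 (even) → k=9
k=0  a_k=21  p_k/q_k = 21/1
k=1  a_k=1  p_k/q_k = 22/1
k=2  a_k=1  p_k/q_k = 43/2
k=3  a_k=5  p_k/q_k = 237/11
…
k=5  a_k=1  p_k/q_k = 517/24
k=6  a_k=1  p_k/q_k = 797/37
k=7  a_k=5  p_k/q_k = 4502/209
k=8  a_k=1  p_k/q_k = 5299/246
k=9  a_k=1  p_k/q_k = 9801/455
fundamental: x₁=9801, y₁=455  (since 96059601 − 464·207025 = 1)
k=2:  x_2 = 9801·9801+464·455·455 = 192119201,  y_2 = 9801·455+455·9801 = 8918910

9801 455
192119201 8918910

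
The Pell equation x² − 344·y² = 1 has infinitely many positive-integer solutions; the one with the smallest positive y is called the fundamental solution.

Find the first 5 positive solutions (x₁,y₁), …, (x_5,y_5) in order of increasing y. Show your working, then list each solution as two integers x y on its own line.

d=344: √d = [18; 1,1,4,1,3,1,4,1,1,36] (ℓ=10, even), read p_9/q_9
step 0: (18, 1)  from 18·(1,0) + (0,1)
…
step 3: (167, 9)  from 4·(37,2) + (19,1)
…
step 7: (4711, 254)  from 4·(983,53) + (779,42)
step 8: (5694, 307)  from 1·(4711,254) + (983,53)
step 9: (10405, 561)  from 1·(5694,307) + (4711,254)
fundamental: x₁=10405, y₁=561  (since 108264025 − 344·314721 = 1)
n=2: (10405,561)∘(10405,561) = (10405·10405+344·561·561, 10405·561+561·10405) = (216528049,11674410)
n=3: (216528049,11674410)∘(10405,561) = (10405·216528049+344·561·11674410, 10405·11674410+561·216528049) = (4505948689285,242944471539)
n=4: (4505948689285,242944471539)∘(10405,561) = (10405·4505948689285+344·561·242944471539, 10405·242944471539+561·4505948689285) = (93768792007492801,5055674441052180)
n=5: (93768792007492801,5055674441052180)∘(10405,561) = (10405·93768792007492801+344·561·5055674441052180, 10405·5055674441052180+561·93768792007492801) = (1951328557169976499525,105208584875351394261)

10405 561
216528049 11674410
4505948689285 242944471539
93768792007492801 5055674441052180
1951328557169976499525 105208584875351394261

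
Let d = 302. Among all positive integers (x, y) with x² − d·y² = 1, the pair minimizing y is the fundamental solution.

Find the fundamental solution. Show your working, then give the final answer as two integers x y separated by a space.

4276623 246092

√302 = [17; 2,1,1,1,4,…,1,2,34, …], period ℓ=16 (even) → k=15
a_0=17:  p_0=17·1+0=17,  q_0=17·0+1=1
…
a_2=1:  p_2=1·35+17=52,  q_2=1·2+1=3
…
a_4=1:  p_4=1·87+52=139,  q_4=1·5+3=8
…
a_10=2:  p_10=2·36581+34513=107675,  q_10=2·2105+1986=6196
…
a_12=1:  p_12=1·467281+107675=574956,  q_12=1·26889+6196=33085
…
a_14=1:  p_14=1·1042237+574956=1617193,  q_14=1·59974+33085=93059
a_15=2:  p_15=2·1617193+1042237=4276623,  q_15=2·93059+59974=246092
(x₁, y₁) = (4276623, 246092);  4276623² − 302·246092² = 1 ✓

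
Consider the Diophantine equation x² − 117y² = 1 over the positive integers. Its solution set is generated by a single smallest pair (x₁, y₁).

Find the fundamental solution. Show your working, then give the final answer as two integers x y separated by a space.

649 60

√117 = [10; 1,4,2,4,1,20, …], period ℓ=6 (even) → k=5
step 0: (10, 1)  from 10·(1,0) + (0,1)
step 1: (11, 1)  from 1·(10,1) + (1,0)
step 2: (54, 5)  from 4·(11,1) + (10,1)
…
step 4: (530, 49)  from 4·(119,11) + (54,5)
step 5: (649, 60)  from 1·(530,49) + (119,11)
fundamental: x₁=649, y₁=60  (since 421201 − 117·3600 = 1)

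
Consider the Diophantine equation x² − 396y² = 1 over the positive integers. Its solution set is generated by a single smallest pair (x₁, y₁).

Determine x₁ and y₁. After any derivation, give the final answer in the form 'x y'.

d=396: √d = [19; 1,8,1,38] (ℓ=4, even), read p_3/q_3
a_0=19:  p_0=19·1+0=19,  q_0=19·0+1=1
a_1=1:  p_1=1·19+1=20,  q_1=1·1+0=1
a_2=8:  p_2=8·20+19=179,  q_2=8·1+1=9
a_3=1:  p_3=1·179+20=199,  q_3=1·9+1=10
fundamental: x₁=199, y₁=10  (since 39601 − 396·100 = 1)

199 10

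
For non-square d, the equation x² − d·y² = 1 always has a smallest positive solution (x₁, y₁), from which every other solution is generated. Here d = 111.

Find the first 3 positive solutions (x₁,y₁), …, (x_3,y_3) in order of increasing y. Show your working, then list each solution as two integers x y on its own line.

295 28
174049 16520
102688615 9746772

√111 → a₀=10, period (1,1,6,1,1,20); ℓ=6 even so k=5
i=0: a=10 ⇒ p=10, q=1
…
i=2: a=1 ⇒ p=21, q=2
…
i=4: a=1 ⇒ p=158, q=15
i=5: a=1 ⇒ p=295, q=28
fundamental: x₁=295, y₁=28  (since 87025 − 111·784 = 1)
(x_2, y_2) = (295·295 + 111·28·28, 295·28 + 28·295) = (174049, 16520)
(x_3, y_3) = (295·174049 + 111·28·16520, 295·16520 + 28·174049) = (102688615, 9746772)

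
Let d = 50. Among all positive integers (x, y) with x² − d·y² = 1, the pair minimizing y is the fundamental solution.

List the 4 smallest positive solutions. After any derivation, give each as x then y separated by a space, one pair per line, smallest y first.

d=50: √d = [7; 14] (ℓ=1, odd), read p_1/q_1
a_0=7:  p_0=7·1+0=7,  q_0=7·0+1=1
a_1=14:  p_1=14·7+1=99,  q_1=14·1+0=14
→ (99, 14).  Check: 99²=9801, 50·14²=9800, difference 1.
n=2: (99,14)∘(99,14) = (99·99+50·14·14, 99·14+14·99) = (19601,2772)
n=3: (19601,2772)∘(99,14) = (99·19601+50·14·2772, 99·2772+14·19601) = (3880899,548842)
n=4: (3880899,548842)∘(99,14) = (99·3880899+50·14·548842, 99·548842+14·3880899) = (768398401,108667944)

99 14
19601 2772
3880899 548842
768398401 108667944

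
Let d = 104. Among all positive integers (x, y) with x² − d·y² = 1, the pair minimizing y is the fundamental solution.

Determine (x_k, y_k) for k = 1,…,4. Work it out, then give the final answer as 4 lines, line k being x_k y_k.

51 5
5201 510
530451 52015
54100801 5305020

d=104: √d = [10; 5,20] (ℓ=2, even), read p_1/q_1
i=0: a=10 ⇒ p=10, q=1
i=1: a=5 ⇒ p=51, q=5
fundamental: x₁=51, y₁=5  (since 2601 − 104·25 = 1)
n=2: (51,5)∘(51,5) = (51·51+104·5·5, 51·5+5·51) = (5201,510)
n=3: (5201,510)∘(51,5) = (51·5201+104·5·510, 51·510+5·5201) = (530451,52015)
n=4: (530451,52015)∘(51,5) = (51·530451+104·5·52015, 51·52015+5·530451) = (54100801,5305020)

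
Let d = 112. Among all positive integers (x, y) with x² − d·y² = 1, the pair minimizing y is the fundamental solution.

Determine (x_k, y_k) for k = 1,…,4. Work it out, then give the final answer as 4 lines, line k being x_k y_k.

[10; 1,1,2,1,1,20] for √112; ℓ=6 ⇒ convergent index 5
k=0  a_k=10  p_k/q_k = 10/1
k=1  a_k=1  p_k/q_k = 11/1
…
k=4  a_k=1  p_k/q_k = 74/7
k=5  a_k=1  p_k/q_k = 127/12
(x₁, y₁) = (127, 12);  127² − 112·12² = 1 ✓
k=2:  x_2 = 127·127+112·12·12 = 32257,  y_2 = 127·12+12·127 = 3048
k=3:  x_3 = 127·32257+112·12·3048 = 8193151,  y_3 = 127·3048+12·32257 = 774180
k=4:  x_4 = 127·8193151+112·12·774180 = 2081028097,  y_4 = 127·774180+12·8193151 = 196638672

127 12
32257 3048
8193151 774180
2081028097 196638672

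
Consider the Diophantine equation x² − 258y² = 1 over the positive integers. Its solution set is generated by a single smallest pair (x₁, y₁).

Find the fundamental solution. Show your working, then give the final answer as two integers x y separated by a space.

√258 → a₀=16, period (16,32); ℓ=2 even so k=1
k=0  a_k=16  p_k/q_k = 16/1
k=1  a_k=16  p_k/q_k = 257/16
(x₁, y₁) = (257, 16);  257² − 258·16² = 1 ✓

257 16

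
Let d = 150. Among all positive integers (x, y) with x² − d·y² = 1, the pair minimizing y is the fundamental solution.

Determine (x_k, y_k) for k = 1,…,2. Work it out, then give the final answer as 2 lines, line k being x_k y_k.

49 4
4801 392

[12; 4,24] for √150; ℓ=2 ⇒ convergent index 1
i=0: a=12 ⇒ p=12, q=1
i=1: a=4 ⇒ p=49, q=4
fundamental: x₁=49, y₁=4  (since 2401 − 150·16 = 1)
k=2:  x_2 = 49·49+150·4·4 = 4801,  y_2 = 49·4+4·49 = 392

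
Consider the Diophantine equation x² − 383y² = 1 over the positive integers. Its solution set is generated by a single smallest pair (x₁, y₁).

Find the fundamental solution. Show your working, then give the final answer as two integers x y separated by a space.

d=383: √d = [19; 1,1,3,19,3,1,1,38] (ℓ=8, even), read p_7/q_7
a_0=19:  p_0=19·1+0=19,  q_0=19·0+1=1
a_1=1:  p_1=1·19+1=20,  q_1=1·1+0=1
a_2=1:  p_2=1·20+19=39,  q_2=1·1+1=2
…
a_4=19:  p_4=19·137+39=2642,  q_4=19·7+2=135
a_5=3:  p_5=3·2642+137=8063,  q_5=3·135+7=412
a_6=1:  p_6=1·8063+2642=10705,  q_6=1·412+135=547
a_7=1:  p_7=1·10705+8063=18768,  q_7=1·547+412=959
→ (18768, 959).  Check: 18768²=352237824, 383·959²=352237823, difference 1.

18768 959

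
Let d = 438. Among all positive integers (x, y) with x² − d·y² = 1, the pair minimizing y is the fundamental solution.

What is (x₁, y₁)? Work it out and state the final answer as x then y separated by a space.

√438 = [20; 1,12,1,40, …], period ℓ=4 (even) → k=3
i=0: a=20 ⇒ p=20, q=1
i=1: a=1 ⇒ p=21, q=1
i=2: a=12 ⇒ p=272, q=13
i=3: a=1 ⇒ p=293, q=14
→ (293, 14).  Check: 293²=85849, 438·14²=85848, difference 1.

293 14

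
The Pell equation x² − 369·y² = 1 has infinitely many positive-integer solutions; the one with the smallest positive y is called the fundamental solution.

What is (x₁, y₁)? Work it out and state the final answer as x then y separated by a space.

8396801 437120

[19; 4,1,3,2,7,4,7,2,3,1,4,38] for √369; ℓ=12 ⇒ convergent index 11
a_0=19:  p_0=19·1+0=19,  q_0=19·0+1=1
a_1=4:  p_1=4·19+1=77,  q_1=4·1+0=4
a_2=1:  p_2=1·77+19=96,  q_2=1·4+1=5
a_3=3:  p_3=3·96+77=365,  q_3=3·5+4=19
a_4=2:  p_4=2·365+96=826,  q_4=2·19+5=43
…
a_7=7:  p_7=7·25414+6147=184045,  q_7=7·1323+320=9581
…
a_9=3:  p_9=3·393504+184045=1364557,  q_9=3·20485+9581=71036
a_10=1:  p_10=1·1364557+393504=1758061,  q_10=1·71036+20485=91521
a_11=4:  p_11=4·1758061+1364557=8396801,  q_11=4·91521+71036=437120
(x₁, y₁) = (8396801, 437120);  8396801² − 369·437120² = 1 ✓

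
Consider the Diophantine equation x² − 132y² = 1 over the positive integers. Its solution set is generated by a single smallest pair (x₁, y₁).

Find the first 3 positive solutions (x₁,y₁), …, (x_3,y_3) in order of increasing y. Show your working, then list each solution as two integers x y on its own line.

23 2
1057 92
48599 4230

[11; 2,22] for √132; ℓ=2 ⇒ convergent index 1
step 0: (11, 1)  from 11·(1,0) + (0,1)
step 1: (23, 2)  from 2·(11,1) + (1,0)
(x₁, y₁) = (23, 2);  23² − 132·2² = 1 ✓
n=2: (23,2)∘(23,2) = (23·23+132·2·2, 23·2+2·23) = (1057,92)
n=3: (1057,92)∘(23,2) = (23·1057+132·2·92, 23·92+2·1057) = (48599,4230)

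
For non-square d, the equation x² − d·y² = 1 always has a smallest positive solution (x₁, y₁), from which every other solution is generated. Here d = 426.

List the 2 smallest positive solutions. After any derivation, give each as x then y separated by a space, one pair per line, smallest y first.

88751 4300
15753480001 763258600

√426 → a₀=20, period (1,1,1,3,2,6,2,3,1,1,1,40); ℓ=12 even so k=11
a_0=20:  p_0=20·1+0=20,  q_0=20·0+1=1
…
a_2=1:  p_2=1·21+20=41,  q_2=1·1+1=2
a_3=1:  p_3=1·41+21=62,  q_3=1·2+1=3
a_4=3:  p_4=3·62+41=227,  q_4=3·3+2=11
…
a_6=6:  p_6=6·516+227=3323,  q_6=6·25+11=161
…
a_8=3:  p_8=3·7162+3323=24809,  q_8=3·347+161=1202
a_9=1:  p_9=1·24809+7162=31971,  q_9=1·1202+347=1549
a_10=1:  p_10=1·31971+24809=56780,  q_10=1·1549+1202=2751
a_11=1:  p_11=1·56780+31971=88751,  q_11=1·2751+1549=4300
(x₁, y₁) = (88751, 4300);  88751² − 426·4300² = 1 ✓
(88751+4300√426)^2 = 15753480001 + 763258600√426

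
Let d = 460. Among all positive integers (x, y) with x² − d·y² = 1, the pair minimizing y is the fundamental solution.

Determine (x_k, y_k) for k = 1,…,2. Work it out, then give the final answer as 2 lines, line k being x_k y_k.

2535751 118230
12860066268001 599603681460

[21; 2,4,3,1,2,10,2,1,3,4,2,42] for √460; ℓ=12 ⇒ convergent index 11
a_0=21:  p_0=21·1+0=21,  q_0=21·0+1=1
a_1=2:  p_1=2·21+1=43,  q_1=2·1+0=2
a_2=4:  p_2=4·43+21=193,  q_2=4·2+1=9
…
a_5=2:  p_5=2·815+622=2252,  q_5=2·38+29=105
…
a_10=4:  p_10=4·265693+72257=1135029,  q_10=4·12388+3369=52921
a_11=2:  p_11=2·1135029+265693=2535751,  q_11=2·52921+12388=118230
→ (2535751, 118230).  Check: 2535751²=6430033134001, 460·118230²=6430033134000, difference 1.
k=2:  x_2 = 2535751·2535751+460·118230·118230 = 12860066268001,  y_2 = 2535751·118230+118230·2535751 = 599603681460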